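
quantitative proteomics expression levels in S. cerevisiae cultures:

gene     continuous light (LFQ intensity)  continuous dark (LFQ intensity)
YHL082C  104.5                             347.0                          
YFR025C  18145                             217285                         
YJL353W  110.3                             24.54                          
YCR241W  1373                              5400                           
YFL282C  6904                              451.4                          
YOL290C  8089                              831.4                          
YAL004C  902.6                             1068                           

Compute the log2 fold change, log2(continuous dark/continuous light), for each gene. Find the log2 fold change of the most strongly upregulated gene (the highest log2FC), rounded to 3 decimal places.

3.582

log2(347.0/104.5) = 1.731  (YHL082C)
log2(217285/18145) = 3.582  (YFR025C)
log2(24.54/110.3) = -2.168  (YJL353W)
log2(5400/1373) = 1.976  (YCR241W)
log2(451.4/6904) = -3.935  (YFL282C)
log2(831.4/8089) = -3.282  (YOL290C)
log2(1068/902.6) = 0.243  (YAL004C)
YFR025C is most strongly upregulated.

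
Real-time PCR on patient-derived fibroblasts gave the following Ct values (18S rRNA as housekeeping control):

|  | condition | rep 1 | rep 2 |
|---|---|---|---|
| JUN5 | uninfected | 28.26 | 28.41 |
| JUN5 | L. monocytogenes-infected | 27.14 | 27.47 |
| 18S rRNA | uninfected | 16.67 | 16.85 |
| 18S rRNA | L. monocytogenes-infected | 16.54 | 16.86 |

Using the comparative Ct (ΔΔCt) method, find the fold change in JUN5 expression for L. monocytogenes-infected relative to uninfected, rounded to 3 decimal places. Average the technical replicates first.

1.959

Mean Ct: JUN5 uninfected 28.335; JUN5 L. monocytogenes-infected 27.305; 18S rRNA uninfected 16.760; 18S rRNA L. monocytogenes-infected 16.700
ΔCt(uninfected) = 28.335 − 16.760 = 11.575
ΔCt(L. monocytogenes-infected) = 27.305 − 16.700 = 10.605
ΔΔCt = 10.605 − 11.575 = -0.970
Fold change = 2^(−(-0.970)) = 2^0.970 = 1.9588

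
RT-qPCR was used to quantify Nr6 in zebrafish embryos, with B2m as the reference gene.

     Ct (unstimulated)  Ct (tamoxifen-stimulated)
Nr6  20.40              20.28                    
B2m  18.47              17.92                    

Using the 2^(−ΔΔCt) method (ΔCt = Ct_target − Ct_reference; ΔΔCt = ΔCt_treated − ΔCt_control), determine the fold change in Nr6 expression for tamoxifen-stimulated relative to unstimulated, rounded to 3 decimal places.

ΔCt(unstimulated) = 20.400 − 18.470 = 1.930
ΔCt(tamoxifen-stimulated) = 20.280 − 17.920 = 2.360
ΔΔCt = 2.360 − 1.930 = 0.430
Fold change = 2^(−0.430) = 0.7423

0.742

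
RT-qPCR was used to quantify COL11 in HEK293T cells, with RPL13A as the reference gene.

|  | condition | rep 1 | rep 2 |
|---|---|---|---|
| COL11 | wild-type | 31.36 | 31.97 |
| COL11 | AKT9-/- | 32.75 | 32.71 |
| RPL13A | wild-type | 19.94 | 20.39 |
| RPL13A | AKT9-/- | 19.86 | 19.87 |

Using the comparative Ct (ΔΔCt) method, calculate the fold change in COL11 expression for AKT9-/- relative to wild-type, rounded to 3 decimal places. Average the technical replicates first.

Mean Ct: COL11 wild-type 31.665; COL11 AKT9-/- 32.730; RPL13A wild-type 20.165; RPL13A AKT9-/- 19.865
ΔCt(wild-type) = 31.665 − 20.165 = 11.500
ΔCt(AKT9-/-) = 32.730 − 19.865 = 12.865
ΔΔCt = 12.865 − 11.500 = 1.365
Fold change = 2^(−1.365) = 0.3882

0.388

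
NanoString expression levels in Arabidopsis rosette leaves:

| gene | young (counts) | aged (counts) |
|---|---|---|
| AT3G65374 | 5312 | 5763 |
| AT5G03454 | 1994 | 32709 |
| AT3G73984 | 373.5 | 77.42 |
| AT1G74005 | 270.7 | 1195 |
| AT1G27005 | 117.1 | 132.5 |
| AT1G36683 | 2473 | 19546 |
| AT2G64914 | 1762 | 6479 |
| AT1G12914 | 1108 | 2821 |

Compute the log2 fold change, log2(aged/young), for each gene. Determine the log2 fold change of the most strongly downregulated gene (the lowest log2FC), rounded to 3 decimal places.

log2(5763/5312) = 0.118  (AT3G65374)
log2(32709/1994) = 4.036  (AT5G03454)
log2(77.42/373.5) = -2.270  (AT3G73984)
log2(1195/270.7) = 2.142  (AT1G74005)
log2(132.5/117.1) = 0.178  (AT1G27005)
log2(19546/2473) = 2.983  (AT1G36683)
log2(6479/1762) = 1.879  (AT2G64914)
log2(2821/1108) = 1.348  (AT1G12914)
AT3G73984 is most strongly downregulated.

-2.270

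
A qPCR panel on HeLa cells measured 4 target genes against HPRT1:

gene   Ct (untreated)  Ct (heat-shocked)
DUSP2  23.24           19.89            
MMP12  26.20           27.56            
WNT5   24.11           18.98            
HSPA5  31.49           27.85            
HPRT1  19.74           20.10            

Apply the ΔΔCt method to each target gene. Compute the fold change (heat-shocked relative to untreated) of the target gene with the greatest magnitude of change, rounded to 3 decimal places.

DUSP2: ΔΔCt = (19.89−20.10) − (23.24−19.74) = -0.21 − 3.50 = -3.71; fold change = 2^3.71 = 13.086
MMP12: ΔΔCt = (27.56−20.10) − (26.20−19.74) = 7.46 − 6.46 = 1.00; fold change = 2^-1.00 = 0.500
WNT5: ΔΔCt = (18.98−20.10) − (24.11−19.74) = -1.12 − 4.37 = -5.49; fold change = 2^5.49 = 44.942
HSPA5: ΔΔCt = (27.85−20.10) − (31.49−19.74) = 7.75 − 11.75 = -4.00; fold change = 2^4.00 = 16.000
WNT5 has the largest |ΔΔCt| = 5.49.

44.942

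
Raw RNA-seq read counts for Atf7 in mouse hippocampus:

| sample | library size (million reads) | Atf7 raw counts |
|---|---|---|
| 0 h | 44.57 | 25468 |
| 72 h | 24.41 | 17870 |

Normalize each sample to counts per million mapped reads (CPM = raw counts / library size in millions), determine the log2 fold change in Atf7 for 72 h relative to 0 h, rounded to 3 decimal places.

CPM(0 h) = 25468 / 44.57 = 571.4158
CPM(72 h) = 17870 / 24.41 = 732.0770
Fold change = 732.0770 / 571.4158 = 1.28116
log2(1.28116) = 0.3575

0.357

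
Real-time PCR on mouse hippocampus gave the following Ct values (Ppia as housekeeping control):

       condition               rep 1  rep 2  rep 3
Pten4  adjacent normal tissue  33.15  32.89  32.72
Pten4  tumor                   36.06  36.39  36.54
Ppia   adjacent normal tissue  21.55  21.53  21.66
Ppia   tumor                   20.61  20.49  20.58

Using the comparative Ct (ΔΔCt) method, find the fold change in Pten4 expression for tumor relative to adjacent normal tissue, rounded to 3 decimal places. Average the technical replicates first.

Mean Ct: Pten4 adjacent normal tissue 32.920; Pten4 tumor 36.330; Ppia adjacent normal tissue 21.580; Ppia tumor 20.560
ΔCt(adjacent normal tissue) = 32.920 − 21.580 = 11.340
ΔCt(tumor) = 36.330 − 20.560 = 15.770
ΔΔCt = 15.770 − 11.340 = 4.430
Fold change = 2^(−4.430) = 0.0464

0.046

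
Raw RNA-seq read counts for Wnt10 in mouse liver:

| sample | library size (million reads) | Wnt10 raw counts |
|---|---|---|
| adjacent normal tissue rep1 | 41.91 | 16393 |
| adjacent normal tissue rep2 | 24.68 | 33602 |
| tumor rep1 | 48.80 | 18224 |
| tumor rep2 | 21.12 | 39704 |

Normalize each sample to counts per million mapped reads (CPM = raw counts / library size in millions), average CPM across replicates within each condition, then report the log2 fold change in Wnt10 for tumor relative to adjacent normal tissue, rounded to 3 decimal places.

CPM(adjacent normal tissue rep1) = 16393 / 41.91 = 391.1477
CPM(adjacent normal tissue rep2) = 33602 / 24.68 = 1361.5073
CPM(tumor rep1) = 18224 / 48.80 = 373.4426
CPM(tumor rep2) = 39704 / 21.12 = 1879.9242
mean CPM(adjacent normal tissue) = 876.3275; mean CPM(tumor) = 1126.6834
Fold change = 1126.6834 / 876.3275 = 1.28569
log2(1.28569) = 0.3625

0.363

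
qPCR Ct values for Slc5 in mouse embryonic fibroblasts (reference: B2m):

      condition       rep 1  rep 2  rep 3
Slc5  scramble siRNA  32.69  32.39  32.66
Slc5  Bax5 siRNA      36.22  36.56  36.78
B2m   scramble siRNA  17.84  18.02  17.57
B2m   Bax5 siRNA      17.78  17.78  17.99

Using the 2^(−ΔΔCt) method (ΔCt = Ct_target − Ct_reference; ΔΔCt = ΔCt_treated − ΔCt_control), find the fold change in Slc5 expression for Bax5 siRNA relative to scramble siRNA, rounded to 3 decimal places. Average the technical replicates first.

0.067

Mean Ct: Slc5 scramble siRNA 32.580; Slc5 Bax5 siRNA 36.520; B2m scramble siRNA 17.810; B2m Bax5 siRNA 17.850
ΔCt(scramble siRNA) = 32.580 − 17.810 = 14.770
ΔCt(Bax5 siRNA) = 36.520 − 17.850 = 18.670
ΔΔCt = 18.670 − 14.770 = 3.900
Fold change = 2^(−3.900) = 0.0670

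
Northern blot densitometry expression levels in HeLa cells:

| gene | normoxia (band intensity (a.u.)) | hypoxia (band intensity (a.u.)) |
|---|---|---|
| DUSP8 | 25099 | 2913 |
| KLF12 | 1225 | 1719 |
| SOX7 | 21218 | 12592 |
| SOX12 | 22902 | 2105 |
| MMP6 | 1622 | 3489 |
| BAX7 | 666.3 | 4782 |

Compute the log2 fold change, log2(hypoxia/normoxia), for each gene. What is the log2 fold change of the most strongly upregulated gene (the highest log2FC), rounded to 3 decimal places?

2.843

log2(2913/25099) = -3.107  (DUSP8)
log2(1719/1225) = 0.489  (KLF12)
log2(12592/21218) = -0.753  (SOX7)
log2(2105/22902) = -3.444  (SOX12)
log2(3489/1622) = 1.105  (MMP6)
log2(4782/666.3) = 2.843  (BAX7)
BAX7 is most strongly upregulated.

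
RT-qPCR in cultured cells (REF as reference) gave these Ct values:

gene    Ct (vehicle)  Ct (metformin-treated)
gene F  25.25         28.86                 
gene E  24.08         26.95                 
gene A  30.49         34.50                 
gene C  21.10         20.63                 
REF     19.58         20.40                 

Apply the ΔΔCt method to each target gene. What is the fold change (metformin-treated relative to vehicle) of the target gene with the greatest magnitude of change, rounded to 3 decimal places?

gene F: ΔΔCt = (28.86−20.40) − (25.25−19.58) = 8.46 − 5.67 = 2.79; fold change = 2^-2.79 = 0.145
gene E: ΔΔCt = (26.95−20.40) − (24.08−19.58) = 6.55 − 4.50 = 2.05; fold change = 2^-2.05 = 0.241
gene A: ΔΔCt = (34.50−20.40) − (30.49−19.58) = 14.10 − 10.91 = 3.19; fold change = 2^-3.19 = 0.110
gene C: ΔΔCt = (20.63−20.40) − (21.10−19.58) = 0.23 − 1.52 = -1.29; fold change = 2^1.29 = 2.445
gene A has the largest |ΔΔCt| = 3.19.

0.110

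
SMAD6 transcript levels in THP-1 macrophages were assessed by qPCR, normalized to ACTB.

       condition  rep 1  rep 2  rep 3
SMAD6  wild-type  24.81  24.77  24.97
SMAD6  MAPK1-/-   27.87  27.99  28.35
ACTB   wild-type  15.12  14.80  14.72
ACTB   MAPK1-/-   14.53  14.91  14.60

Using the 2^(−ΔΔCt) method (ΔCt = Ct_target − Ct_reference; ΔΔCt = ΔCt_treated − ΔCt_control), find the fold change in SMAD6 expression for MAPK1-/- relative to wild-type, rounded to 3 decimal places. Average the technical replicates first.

Mean Ct: SMAD6 wild-type 24.850; SMAD6 MAPK1-/- 28.070; ACTB wild-type 14.880; ACTB MAPK1-/- 14.680
ΔCt(wild-type) = 24.850 − 14.880 = 9.970
ΔCt(MAPK1-/-) = 28.070 − 14.680 = 13.390
ΔΔCt = 13.390 − 9.970 = 3.420
Fold change = 2^(−3.420) = 0.0934

0.093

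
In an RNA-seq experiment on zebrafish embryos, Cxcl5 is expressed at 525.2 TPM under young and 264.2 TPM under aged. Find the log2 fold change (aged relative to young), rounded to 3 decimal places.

-0.991

Fold change = 264.2 / 525.2 = 0.5030
log2(0.5030) = -0.9912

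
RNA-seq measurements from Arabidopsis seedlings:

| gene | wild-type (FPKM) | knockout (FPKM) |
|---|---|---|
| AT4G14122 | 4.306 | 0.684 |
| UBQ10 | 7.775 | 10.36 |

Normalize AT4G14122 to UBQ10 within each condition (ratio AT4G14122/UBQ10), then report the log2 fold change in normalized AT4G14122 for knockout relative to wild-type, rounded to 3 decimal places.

AT4G14122/UBQ10 (wild-type) = 4.306 / 7.775 = 0.55383
AT4G14122/UBQ10 (knockout) = 0.684 / 10.36 = 0.066023
Fold change = 0.066023 / 0.55383 = 0.1192
log2(0.1192) = -3.0684

-3.068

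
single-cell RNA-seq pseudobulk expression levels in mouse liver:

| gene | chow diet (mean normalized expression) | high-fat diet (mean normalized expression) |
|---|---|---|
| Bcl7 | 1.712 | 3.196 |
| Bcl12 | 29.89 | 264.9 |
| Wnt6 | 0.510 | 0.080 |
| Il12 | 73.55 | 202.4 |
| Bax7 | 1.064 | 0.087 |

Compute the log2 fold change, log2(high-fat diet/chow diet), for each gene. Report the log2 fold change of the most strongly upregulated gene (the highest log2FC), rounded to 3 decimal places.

3.148

log2(3.196/1.712) = 0.901  (Bcl7)
log2(264.9/29.89) = 3.148  (Bcl12)
log2(0.080/0.510) = -2.672  (Wnt6)
log2(202.4/73.55) = 1.460  (Il12)
log2(0.087/1.064) = -3.612  (Bax7)
Bcl12 is most strongly upregulated.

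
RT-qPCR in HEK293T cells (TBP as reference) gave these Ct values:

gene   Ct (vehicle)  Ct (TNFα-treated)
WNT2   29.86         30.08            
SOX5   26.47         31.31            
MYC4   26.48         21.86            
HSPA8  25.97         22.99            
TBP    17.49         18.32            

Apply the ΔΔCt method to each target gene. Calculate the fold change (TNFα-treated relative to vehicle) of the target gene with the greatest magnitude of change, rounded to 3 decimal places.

WNT2: ΔΔCt = (30.08−18.32) − (29.86−17.49) = 11.76 − 12.37 = -0.61; fold change = 2^0.61 = 1.526
SOX5: ΔΔCt = (31.31−18.32) − (26.47−17.49) = 12.99 − 8.98 = 4.01; fold change = 2^-4.01 = 0.062
MYC4: ΔΔCt = (21.86−18.32) − (26.48−17.49) = 3.54 − 8.99 = -5.45; fold change = 2^5.45 = 43.713
HSPA8: ΔΔCt = (22.99−18.32) − (25.97−17.49) = 4.67 − 8.48 = -3.81; fold change = 2^3.81 = 14.026
MYC4 has the largest |ΔΔCt| = 5.45.

43.713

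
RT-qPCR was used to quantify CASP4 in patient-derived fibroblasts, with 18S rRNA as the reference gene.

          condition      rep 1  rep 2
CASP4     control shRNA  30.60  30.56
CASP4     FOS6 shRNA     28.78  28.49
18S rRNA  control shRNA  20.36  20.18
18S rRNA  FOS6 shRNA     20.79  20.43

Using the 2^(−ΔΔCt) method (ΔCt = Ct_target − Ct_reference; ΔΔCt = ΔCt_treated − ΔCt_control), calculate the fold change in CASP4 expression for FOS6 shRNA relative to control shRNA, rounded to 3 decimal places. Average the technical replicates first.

4.874

Mean Ct: CASP4 control shRNA 30.580; CASP4 FOS6 shRNA 28.635; 18S rRNA control shRNA 20.270; 18S rRNA FOS6 shRNA 20.610
ΔCt(control shRNA) = 30.580 − 20.270 = 10.310
ΔCt(FOS6 shRNA) = 28.635 − 20.610 = 8.025
ΔΔCt = 8.025 − 10.310 = -2.285
Fold change = 2^(−(-2.285)) = 2^2.285 = 4.8736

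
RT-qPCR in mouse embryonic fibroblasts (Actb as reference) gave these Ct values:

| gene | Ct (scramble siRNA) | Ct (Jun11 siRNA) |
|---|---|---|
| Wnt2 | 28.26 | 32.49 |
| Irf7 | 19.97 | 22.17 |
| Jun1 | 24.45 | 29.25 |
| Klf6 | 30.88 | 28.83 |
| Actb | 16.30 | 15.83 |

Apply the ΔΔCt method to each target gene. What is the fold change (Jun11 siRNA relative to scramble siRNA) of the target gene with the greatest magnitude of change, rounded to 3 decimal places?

Wnt2: ΔΔCt = (32.49−15.83) − (28.26−16.30) = 16.66 − 11.96 = 4.70; fold change = 2^-4.70 = 0.038
Irf7: ΔΔCt = (22.17−15.83) − (19.97−16.30) = 6.34 − 3.67 = 2.67; fold change = 2^-2.67 = 0.157
Jun1: ΔΔCt = (29.25−15.83) − (24.45−16.30) = 13.42 − 8.15 = 5.27; fold change = 2^-5.27 = 0.026
Klf6: ΔΔCt = (28.83−15.83) − (30.88−16.30) = 13.00 − 14.58 = -1.58; fold change = 2^1.58 = 2.990
Jun1 has the largest |ΔΔCt| = 5.27.

0.026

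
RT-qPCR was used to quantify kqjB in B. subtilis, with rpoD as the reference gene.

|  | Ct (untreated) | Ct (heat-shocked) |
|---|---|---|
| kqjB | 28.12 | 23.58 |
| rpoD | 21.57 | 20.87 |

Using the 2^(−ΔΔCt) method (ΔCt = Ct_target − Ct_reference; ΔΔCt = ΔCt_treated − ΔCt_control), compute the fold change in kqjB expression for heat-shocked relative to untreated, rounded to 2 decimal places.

14.32

ΔCt(untreated) = 28.120 − 21.570 = 6.550
ΔCt(heat-shocked) = 23.580 − 20.870 = 2.710
ΔΔCt = 2.710 − 6.550 = -3.840
Fold change = 2^(−(-3.840)) = 2^3.840 = 14.320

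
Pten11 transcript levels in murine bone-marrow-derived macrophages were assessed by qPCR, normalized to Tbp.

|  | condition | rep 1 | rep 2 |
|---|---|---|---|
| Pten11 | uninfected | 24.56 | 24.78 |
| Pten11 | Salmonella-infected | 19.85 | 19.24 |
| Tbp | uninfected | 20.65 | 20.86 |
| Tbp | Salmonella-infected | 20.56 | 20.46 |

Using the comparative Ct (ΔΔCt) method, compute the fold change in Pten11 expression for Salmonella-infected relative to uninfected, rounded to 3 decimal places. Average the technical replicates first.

Mean Ct: Pten11 uninfected 24.670; Pten11 Salmonella-infected 19.545; Tbp uninfected 20.755; Tbp Salmonella-infected 20.510
ΔCt(uninfected) = 24.670 − 20.755 = 3.915
ΔCt(Salmonella-infected) = 19.545 − 20.510 = -0.965
ΔΔCt = -0.965 − 3.915 = -4.880
Fold change = 2^(−(-4.880)) = 2^4.880 = 29.4460

29.446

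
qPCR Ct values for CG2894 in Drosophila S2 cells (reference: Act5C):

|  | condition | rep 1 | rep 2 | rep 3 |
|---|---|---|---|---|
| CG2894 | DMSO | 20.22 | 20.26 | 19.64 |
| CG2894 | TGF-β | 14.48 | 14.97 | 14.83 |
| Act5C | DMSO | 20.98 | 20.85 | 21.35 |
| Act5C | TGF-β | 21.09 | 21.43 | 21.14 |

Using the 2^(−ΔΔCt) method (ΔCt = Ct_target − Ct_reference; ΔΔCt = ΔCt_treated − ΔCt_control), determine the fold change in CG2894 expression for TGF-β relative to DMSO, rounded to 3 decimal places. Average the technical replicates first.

Mean Ct: CG2894 DMSO 20.040; CG2894 TGF-β 14.760; Act5C DMSO 21.060; Act5C TGF-β 21.220
ΔCt(DMSO) = 20.040 − 21.060 = -1.020
ΔCt(TGF-β) = 14.760 − 21.220 = -6.460
ΔΔCt = -6.460 − (-1.020) = -5.440
Fold change = 2^(−(-5.440)) = 2^5.440 = 43.4113

43.411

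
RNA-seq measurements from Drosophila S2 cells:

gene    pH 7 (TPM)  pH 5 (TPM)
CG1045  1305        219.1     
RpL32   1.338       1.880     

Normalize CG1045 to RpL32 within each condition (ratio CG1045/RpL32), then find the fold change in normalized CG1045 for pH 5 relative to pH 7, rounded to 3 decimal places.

0.119

CG1045/RpL32 (pH 7) = 1305 / 1.338 = 975.34
CG1045/RpL32 (pH 5) = 219.1 / 1.880 = 116.54
Fold change = 116.54 / 975.34 = 0.1195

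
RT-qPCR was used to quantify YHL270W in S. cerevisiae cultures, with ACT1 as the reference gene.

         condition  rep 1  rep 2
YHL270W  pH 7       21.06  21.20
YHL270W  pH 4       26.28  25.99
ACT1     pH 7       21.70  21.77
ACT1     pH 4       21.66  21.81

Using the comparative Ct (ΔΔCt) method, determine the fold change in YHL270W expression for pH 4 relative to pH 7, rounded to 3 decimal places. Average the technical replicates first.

Mean Ct: YHL270W pH 7 21.130; YHL270W pH 4 26.135; ACT1 pH 7 21.735; ACT1 pH 4 21.735
ΔCt(pH 7) = 21.130 − 21.735 = -0.605
ΔCt(pH 4) = 26.135 − 21.735 = 4.400
ΔΔCt = 4.400 − (-0.605) = 5.005
Fold change = 2^(−5.005) = 0.0311

0.031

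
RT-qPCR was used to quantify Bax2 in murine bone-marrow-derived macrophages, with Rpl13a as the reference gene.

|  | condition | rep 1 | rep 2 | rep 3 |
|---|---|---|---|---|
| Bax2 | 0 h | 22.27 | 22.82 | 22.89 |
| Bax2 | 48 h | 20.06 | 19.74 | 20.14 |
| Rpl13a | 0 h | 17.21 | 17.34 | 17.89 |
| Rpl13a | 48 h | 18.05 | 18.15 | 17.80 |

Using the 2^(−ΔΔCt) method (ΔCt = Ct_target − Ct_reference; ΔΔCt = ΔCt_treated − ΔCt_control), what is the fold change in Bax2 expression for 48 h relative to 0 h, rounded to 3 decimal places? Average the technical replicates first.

9.190

Mean Ct: Bax2 0 h 22.660; Bax2 48 h 19.980; Rpl13a 0 h 17.480; Rpl13a 48 h 18.000
ΔCt(0 h) = 22.660 − 17.480 = 5.180
ΔCt(48 h) = 19.980 − 18.000 = 1.980
ΔΔCt = 1.980 − 5.180 = -3.200
Fold change = 2^(−(-3.200)) = 2^3.200 = 9.1896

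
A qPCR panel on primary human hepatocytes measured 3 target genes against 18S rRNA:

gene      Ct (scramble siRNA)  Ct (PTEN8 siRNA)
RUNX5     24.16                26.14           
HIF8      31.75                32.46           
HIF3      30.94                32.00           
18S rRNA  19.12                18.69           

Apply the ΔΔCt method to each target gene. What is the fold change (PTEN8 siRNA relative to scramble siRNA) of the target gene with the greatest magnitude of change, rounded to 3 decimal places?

0.188

RUNX5: ΔΔCt = (26.14−18.69) − (24.16−19.12) = 7.45 − 5.04 = 2.41; fold change = 2^-2.41 = 0.188
HIF8: ΔΔCt = (32.46−18.69) − (31.75−19.12) = 13.77 − 12.63 = 1.14; fold change = 2^-1.14 = 0.454
HIF3: ΔΔCt = (32.00−18.69) − (30.94−19.12) = 13.31 − 11.82 = 1.49; fold change = 2^-1.49 = 0.356
RUNX5 has the largest |ΔΔCt| = 2.41.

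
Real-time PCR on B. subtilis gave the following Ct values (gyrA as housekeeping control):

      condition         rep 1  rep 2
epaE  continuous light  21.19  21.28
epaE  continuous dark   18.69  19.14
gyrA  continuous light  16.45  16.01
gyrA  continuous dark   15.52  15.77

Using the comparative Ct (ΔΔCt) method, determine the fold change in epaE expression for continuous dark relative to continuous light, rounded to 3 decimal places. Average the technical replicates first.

Mean Ct: epaE continuous light 21.235; epaE continuous dark 18.915; gyrA continuous light 16.230; gyrA continuous dark 15.645
ΔCt(continuous light) = 21.235 − 16.230 = 5.005
ΔCt(continuous dark) = 18.915 − 15.645 = 3.270
ΔΔCt = 3.270 − 5.005 = -1.735
Fold change = 2^(−(-1.735)) = 2^1.735 = 3.3288

3.329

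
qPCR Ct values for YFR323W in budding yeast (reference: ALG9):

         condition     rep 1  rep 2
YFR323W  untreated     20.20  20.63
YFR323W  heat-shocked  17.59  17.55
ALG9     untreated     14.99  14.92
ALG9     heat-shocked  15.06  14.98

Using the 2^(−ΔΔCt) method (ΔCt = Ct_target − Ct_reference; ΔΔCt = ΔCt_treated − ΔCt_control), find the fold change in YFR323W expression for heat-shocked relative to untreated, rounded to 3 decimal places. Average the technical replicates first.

7.516

Mean Ct: YFR323W untreated 20.415; YFR323W heat-shocked 17.570; ALG9 untreated 14.955; ALG9 heat-shocked 15.020
ΔCt(untreated) = 20.415 − 14.955 = 5.460
ΔCt(heat-shocked) = 17.570 − 15.020 = 2.550
ΔΔCt = 2.550 − 5.460 = -2.910
Fold change = 2^(−(-2.910)) = 2^2.910 = 7.5162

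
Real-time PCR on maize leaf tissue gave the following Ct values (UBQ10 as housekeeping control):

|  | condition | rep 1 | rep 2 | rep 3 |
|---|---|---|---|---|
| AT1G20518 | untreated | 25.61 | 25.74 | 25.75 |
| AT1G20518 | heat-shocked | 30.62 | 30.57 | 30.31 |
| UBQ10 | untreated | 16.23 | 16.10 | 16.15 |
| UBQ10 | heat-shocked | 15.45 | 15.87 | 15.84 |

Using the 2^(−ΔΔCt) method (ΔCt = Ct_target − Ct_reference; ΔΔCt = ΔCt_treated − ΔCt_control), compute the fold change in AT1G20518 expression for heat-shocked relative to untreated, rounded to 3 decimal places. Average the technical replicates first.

Mean Ct: AT1G20518 untreated 25.700; AT1G20518 heat-shocked 30.500; UBQ10 untreated 16.160; UBQ10 heat-shocked 15.720
ΔCt(untreated) = 25.700 − 16.160 = 9.540
ΔCt(heat-shocked) = 30.500 − 15.720 = 14.780
ΔΔCt = 14.780 − 9.540 = 5.240
Fold change = 2^(−5.240) = 0.0265

0.026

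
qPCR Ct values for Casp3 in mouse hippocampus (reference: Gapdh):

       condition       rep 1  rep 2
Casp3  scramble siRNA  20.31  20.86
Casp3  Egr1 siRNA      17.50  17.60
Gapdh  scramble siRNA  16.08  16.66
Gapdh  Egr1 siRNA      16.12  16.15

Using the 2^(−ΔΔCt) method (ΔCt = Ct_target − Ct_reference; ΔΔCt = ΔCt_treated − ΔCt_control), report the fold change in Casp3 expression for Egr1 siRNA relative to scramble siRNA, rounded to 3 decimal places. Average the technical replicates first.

Mean Ct: Casp3 scramble siRNA 20.585; Casp3 Egr1 siRNA 17.550; Gapdh scramble siRNA 16.370; Gapdh Egr1 siRNA 16.135
ΔCt(scramble siRNA) = 20.585 − 16.370 = 4.215
ΔCt(Egr1 siRNA) = 17.550 − 16.135 = 1.415
ΔΔCt = 1.415 − 4.215 = -2.800
Fold change = 2^(−(-2.800)) = 2^2.800 = 6.9644

6.964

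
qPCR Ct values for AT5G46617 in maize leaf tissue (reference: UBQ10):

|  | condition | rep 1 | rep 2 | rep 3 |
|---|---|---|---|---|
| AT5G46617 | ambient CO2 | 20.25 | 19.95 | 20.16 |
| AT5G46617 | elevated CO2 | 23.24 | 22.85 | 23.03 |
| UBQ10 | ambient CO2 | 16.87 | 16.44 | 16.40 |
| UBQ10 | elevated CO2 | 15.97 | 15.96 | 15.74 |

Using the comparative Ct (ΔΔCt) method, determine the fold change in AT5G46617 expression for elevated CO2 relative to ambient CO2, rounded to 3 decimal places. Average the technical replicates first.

Mean Ct: AT5G46617 ambient CO2 20.120; AT5G46617 elevated CO2 23.040; UBQ10 ambient CO2 16.570; UBQ10 elevated CO2 15.890
ΔCt(ambient CO2) = 20.120 − 16.570 = 3.550
ΔCt(elevated CO2) = 23.040 − 15.890 = 7.150
ΔΔCt = 7.150 − 3.550 = 3.600
Fold change = 2^(−3.600) = 0.0825

0.082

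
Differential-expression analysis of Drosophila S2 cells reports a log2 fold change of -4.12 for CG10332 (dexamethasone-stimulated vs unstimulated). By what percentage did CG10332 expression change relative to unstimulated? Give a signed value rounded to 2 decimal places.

-94.25%

Fold change = 2^(-4.12) = 0.0575
Percent change = (FC − 1) × 100% = (0.0575 − 1) × 100 = -94.25%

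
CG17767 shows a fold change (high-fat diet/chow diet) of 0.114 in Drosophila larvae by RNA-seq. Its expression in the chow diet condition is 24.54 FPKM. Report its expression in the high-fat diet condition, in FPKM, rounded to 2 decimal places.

2.80

high-fat diet expression = 24.54 × 0.114 = 2.80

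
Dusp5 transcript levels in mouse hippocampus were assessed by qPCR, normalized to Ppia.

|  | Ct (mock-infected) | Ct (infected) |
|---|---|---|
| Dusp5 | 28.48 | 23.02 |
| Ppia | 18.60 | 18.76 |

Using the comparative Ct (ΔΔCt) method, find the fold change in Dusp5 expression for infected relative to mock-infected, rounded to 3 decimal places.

49.180

ΔCt(mock-infected) = 28.480 − 18.600 = 9.880
ΔCt(infected) = 23.020 − 18.760 = 4.260
ΔΔCt = 4.260 − 9.880 = -5.620
Fold change = 2^(−(-5.620)) = 2^5.620 = 49.1800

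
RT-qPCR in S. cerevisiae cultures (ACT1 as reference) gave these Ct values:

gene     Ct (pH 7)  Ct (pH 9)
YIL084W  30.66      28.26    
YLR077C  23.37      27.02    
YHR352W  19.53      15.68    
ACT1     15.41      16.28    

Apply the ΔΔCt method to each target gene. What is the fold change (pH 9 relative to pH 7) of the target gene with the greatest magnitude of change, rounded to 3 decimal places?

YIL084W: ΔΔCt = (28.26−16.28) − (30.66−15.41) = 11.98 − 15.25 = -3.27; fold change = 2^3.27 = 9.646
YLR077C: ΔΔCt = (27.02−16.28) − (23.37−15.41) = 10.74 − 7.96 = 2.78; fold change = 2^-2.78 = 0.146
YHR352W: ΔΔCt = (15.68−16.28) − (19.53−15.41) = -0.60 − 4.12 = -4.72; fold change = 2^4.72 = 26.355
YHR352W has the largest |ΔΔCt| = 4.72.

26.355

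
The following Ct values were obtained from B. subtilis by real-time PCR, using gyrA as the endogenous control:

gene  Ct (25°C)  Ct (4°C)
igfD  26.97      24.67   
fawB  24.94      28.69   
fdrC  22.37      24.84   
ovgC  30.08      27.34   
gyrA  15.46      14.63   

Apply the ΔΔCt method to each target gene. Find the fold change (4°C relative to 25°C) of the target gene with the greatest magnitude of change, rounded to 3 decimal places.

igfD: ΔΔCt = (24.67−14.63) − (26.97−15.46) = 10.04 − 11.51 = -1.47; fold change = 2^1.47 = 2.770
fawB: ΔΔCt = (28.69−14.63) − (24.94−15.46) = 14.06 − 9.48 = 4.58; fold change = 2^-4.58 = 0.042
fdrC: ΔΔCt = (24.84−14.63) − (22.37−15.46) = 10.21 − 6.91 = 3.30; fold change = 2^-3.30 = 0.102
ovgC: ΔΔCt = (27.34−14.63) − (30.08−15.46) = 12.71 − 14.62 = -1.91; fold change = 2^1.91 = 3.758
fawB has the largest |ΔΔCt| = 4.58.

0.042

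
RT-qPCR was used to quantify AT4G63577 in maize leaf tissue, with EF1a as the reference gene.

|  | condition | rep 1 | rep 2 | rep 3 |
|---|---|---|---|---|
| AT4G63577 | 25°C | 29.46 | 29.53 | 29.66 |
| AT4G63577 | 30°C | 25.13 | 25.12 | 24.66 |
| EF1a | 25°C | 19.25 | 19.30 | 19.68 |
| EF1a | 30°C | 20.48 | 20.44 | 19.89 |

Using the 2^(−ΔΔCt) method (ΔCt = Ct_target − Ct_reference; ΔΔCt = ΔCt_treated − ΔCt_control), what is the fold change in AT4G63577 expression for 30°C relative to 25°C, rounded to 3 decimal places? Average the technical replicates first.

43.411

Mean Ct: AT4G63577 25°C 29.550; AT4G63577 30°C 24.970; EF1a 25°C 19.410; EF1a 30°C 20.270
ΔCt(25°C) = 29.550 − 19.410 = 10.140
ΔCt(30°C) = 24.970 − 20.270 = 4.700
ΔΔCt = 4.700 − 10.140 = -5.440
Fold change = 2^(−(-5.440)) = 2^5.440 = 43.4113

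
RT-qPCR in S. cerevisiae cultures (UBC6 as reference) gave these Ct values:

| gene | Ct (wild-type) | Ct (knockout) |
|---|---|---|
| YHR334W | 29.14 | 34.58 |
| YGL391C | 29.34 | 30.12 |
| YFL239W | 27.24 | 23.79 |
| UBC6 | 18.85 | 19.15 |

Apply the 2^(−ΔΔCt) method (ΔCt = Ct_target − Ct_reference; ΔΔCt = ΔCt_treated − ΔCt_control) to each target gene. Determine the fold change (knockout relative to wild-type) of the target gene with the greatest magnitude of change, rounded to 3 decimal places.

YHR334W: ΔΔCt = (34.58−19.15) − (29.14−18.85) = 15.43 − 10.29 = 5.14; fold change = 2^-5.14 = 0.028
YGL391C: ΔΔCt = (30.12−19.15) − (29.34−18.85) = 10.97 − 10.49 = 0.48; fold change = 2^-0.48 = 0.717
YFL239W: ΔΔCt = (23.79−19.15) − (27.24−18.85) = 4.64 − 8.39 = -3.75; fold change = 2^3.75 = 13.454
YHR334W has the largest |ΔΔCt| = 5.14.

0.028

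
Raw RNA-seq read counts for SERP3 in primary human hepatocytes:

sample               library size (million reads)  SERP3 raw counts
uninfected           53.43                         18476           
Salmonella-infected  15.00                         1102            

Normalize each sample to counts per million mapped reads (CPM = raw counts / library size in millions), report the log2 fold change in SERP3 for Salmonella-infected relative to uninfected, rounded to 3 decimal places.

-2.235

CPM(uninfected) = 18476 / 53.43 = 345.7982
CPM(Salmonella-infected) = 1102 / 15.00 = 73.4667
Fold change = 73.4667 / 345.7982 = 0.21246
log2(0.21246) = -2.2348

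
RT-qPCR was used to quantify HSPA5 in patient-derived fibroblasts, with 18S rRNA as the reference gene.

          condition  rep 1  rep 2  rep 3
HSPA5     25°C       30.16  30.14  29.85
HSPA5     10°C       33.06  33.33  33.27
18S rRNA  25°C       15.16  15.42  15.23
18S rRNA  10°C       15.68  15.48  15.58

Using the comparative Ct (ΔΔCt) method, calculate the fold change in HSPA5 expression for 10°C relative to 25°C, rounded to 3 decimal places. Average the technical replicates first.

Mean Ct: HSPA5 25°C 30.050; HSPA5 10°C 33.220; 18S rRNA 25°C 15.270; 18S rRNA 10°C 15.580
ΔCt(25°C) = 30.050 − 15.270 = 14.780
ΔCt(10°C) = 33.220 − 15.580 = 17.640
ΔΔCt = 17.640 − 14.780 = 2.860
Fold change = 2^(−2.860) = 0.1377

0.138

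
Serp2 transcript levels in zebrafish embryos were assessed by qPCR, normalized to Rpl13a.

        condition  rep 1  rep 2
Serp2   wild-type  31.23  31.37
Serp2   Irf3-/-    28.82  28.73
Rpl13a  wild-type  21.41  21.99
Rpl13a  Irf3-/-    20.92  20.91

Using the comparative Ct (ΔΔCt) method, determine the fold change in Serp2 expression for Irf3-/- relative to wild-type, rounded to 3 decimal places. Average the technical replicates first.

3.340

Mean Ct: Serp2 wild-type 31.300; Serp2 Irf3-/- 28.775; Rpl13a wild-type 21.700; Rpl13a Irf3-/- 20.915
ΔCt(wild-type) = 31.300 − 21.700 = 9.600
ΔCt(Irf3-/-) = 28.775 − 20.915 = 7.860
ΔΔCt = 7.860 − 9.600 = -1.740
Fold change = 2^(−(-1.740)) = 2^1.740 = 3.3404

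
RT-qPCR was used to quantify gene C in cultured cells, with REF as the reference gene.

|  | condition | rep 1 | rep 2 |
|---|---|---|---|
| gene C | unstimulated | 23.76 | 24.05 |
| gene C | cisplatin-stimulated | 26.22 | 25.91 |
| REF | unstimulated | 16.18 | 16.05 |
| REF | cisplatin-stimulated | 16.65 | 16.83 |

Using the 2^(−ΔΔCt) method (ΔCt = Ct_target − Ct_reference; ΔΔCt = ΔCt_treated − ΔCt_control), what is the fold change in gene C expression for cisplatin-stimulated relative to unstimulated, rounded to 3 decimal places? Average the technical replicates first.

Mean Ct: gene C unstimulated 23.905; gene C cisplatin-stimulated 26.065; REF unstimulated 16.115; REF cisplatin-stimulated 16.740
ΔCt(unstimulated) = 23.905 − 16.115 = 7.790
ΔCt(cisplatin-stimulated) = 26.065 − 16.740 = 9.325
ΔΔCt = 9.325 − 7.790 = 1.535
Fold change = 2^(−1.535) = 0.3451

0.345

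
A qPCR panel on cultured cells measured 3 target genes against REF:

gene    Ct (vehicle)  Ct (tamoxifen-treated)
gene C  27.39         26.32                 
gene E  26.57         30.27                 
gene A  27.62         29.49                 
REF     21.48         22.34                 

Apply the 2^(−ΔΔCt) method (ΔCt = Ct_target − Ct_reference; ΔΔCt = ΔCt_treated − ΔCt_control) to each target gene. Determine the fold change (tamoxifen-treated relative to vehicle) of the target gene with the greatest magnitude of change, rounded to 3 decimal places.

gene C: ΔΔCt = (26.32−22.34) − (27.39−21.48) = 3.98 − 5.91 = -1.93; fold change = 2^1.93 = 3.811
gene E: ΔΔCt = (30.27−22.34) − (26.57−21.48) = 7.93 − 5.09 = 2.84; fold change = 2^-2.84 = 0.140
gene A: ΔΔCt = (29.49−22.34) − (27.62−21.48) = 7.15 − 6.14 = 1.01; fold change = 2^-1.01 = 0.497
gene E has the largest |ΔΔCt| = 2.84.

0.140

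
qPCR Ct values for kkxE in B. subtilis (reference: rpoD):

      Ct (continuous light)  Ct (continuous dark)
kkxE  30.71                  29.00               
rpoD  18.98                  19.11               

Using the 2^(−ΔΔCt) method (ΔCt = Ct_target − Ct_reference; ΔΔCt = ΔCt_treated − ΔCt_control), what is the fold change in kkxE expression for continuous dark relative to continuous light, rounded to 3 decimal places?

3.580

ΔCt(continuous light) = 30.710 − 18.980 = 11.730
ΔCt(continuous dark) = 29.000 − 19.110 = 9.890
ΔΔCt = 9.890 − 11.730 = -1.840
Fold change = 2^(−(-1.840)) = 2^1.840 = 3.5801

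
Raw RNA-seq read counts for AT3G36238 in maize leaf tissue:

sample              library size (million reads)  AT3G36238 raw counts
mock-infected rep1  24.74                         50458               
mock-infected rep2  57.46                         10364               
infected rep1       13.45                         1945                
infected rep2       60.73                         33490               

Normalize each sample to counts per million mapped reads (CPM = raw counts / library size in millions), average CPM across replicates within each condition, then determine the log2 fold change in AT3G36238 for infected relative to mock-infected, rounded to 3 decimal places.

CPM(mock-infected rep1) = 50458 / 24.74 = 2039.5311
CPM(mock-infected rep2) = 10364 / 57.46 = 180.3690
CPM(infected rep1) = 1945 / 13.45 = 144.6097
CPM(infected rep2) = 33490 / 60.73 = 551.4573
mean CPM(mock-infected) = 1109.9500; mean CPM(infected) = 348.0335
Fold change = 348.0335 / 1109.9500 = 0.31356
log2(0.31356) = -1.6732

-1.673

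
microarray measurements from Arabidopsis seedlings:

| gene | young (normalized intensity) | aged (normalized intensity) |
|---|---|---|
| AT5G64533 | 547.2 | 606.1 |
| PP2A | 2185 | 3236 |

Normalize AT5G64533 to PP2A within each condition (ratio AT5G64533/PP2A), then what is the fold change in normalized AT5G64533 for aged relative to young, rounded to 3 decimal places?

AT5G64533/PP2A (young) = 547.2 / 2185 = 0.25043
AT5G64533/PP2A (aged) = 606.1 / 3236 = 0.1873
Fold change = 0.1873 / 0.25043 = 0.7479

0.748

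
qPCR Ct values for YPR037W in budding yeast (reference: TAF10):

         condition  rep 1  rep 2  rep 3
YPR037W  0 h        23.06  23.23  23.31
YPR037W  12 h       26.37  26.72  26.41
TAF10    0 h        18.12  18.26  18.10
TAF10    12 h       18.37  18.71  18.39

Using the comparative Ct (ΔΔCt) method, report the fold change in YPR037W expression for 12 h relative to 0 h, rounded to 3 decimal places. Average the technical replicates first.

Mean Ct: YPR037W 0 h 23.200; YPR037W 12 h 26.500; TAF10 0 h 18.160; TAF10 12 h 18.490
ΔCt(0 h) = 23.200 − 18.160 = 5.040
ΔCt(12 h) = 26.500 − 18.490 = 8.010
ΔΔCt = 8.010 − 5.040 = 2.970
Fold change = 2^(−2.970) = 0.1276

0.128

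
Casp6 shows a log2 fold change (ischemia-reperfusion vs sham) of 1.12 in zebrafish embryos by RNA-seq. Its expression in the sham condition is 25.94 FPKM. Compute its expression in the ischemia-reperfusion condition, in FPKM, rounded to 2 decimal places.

Fold change = 2^(1.12) = 2.1735
ischemia-reperfusion expression = 25.94 × 2.1735 = 56.38

56.38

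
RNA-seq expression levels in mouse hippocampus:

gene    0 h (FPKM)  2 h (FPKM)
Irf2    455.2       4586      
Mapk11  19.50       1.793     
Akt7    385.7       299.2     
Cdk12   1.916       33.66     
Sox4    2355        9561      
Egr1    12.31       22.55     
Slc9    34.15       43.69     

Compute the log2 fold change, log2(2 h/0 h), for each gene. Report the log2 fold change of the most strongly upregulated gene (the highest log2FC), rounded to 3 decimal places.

log2(4586/455.2) = 3.333  (Irf2)
log2(1.793/19.50) = -3.443  (Mapk11)
log2(299.2/385.7) = -0.366  (Akt7)
log2(33.66/1.916) = 4.135  (Cdk12)
log2(9561/2355) = 2.021  (Sox4)
log2(22.55/12.31) = 0.873  (Egr1)
log2(43.69/34.15) = 0.355  (Slc9)
Cdk12 is most strongly upregulated.

4.135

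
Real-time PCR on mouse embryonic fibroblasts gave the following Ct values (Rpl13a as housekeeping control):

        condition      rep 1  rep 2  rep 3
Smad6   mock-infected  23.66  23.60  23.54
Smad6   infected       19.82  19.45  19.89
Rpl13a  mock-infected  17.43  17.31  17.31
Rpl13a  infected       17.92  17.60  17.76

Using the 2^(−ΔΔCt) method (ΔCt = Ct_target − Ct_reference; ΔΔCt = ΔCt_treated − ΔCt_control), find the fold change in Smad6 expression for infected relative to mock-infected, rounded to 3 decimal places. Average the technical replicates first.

19.562

Mean Ct: Smad6 mock-infected 23.600; Smad6 infected 19.720; Rpl13a mock-infected 17.350; Rpl13a infected 17.760
ΔCt(mock-infected) = 23.600 − 17.350 = 6.250
ΔCt(infected) = 19.720 − 17.760 = 1.960
ΔΔCt = 1.960 − 6.250 = -4.290
Fold change = 2^(−(-4.290)) = 2^4.290 = 19.5622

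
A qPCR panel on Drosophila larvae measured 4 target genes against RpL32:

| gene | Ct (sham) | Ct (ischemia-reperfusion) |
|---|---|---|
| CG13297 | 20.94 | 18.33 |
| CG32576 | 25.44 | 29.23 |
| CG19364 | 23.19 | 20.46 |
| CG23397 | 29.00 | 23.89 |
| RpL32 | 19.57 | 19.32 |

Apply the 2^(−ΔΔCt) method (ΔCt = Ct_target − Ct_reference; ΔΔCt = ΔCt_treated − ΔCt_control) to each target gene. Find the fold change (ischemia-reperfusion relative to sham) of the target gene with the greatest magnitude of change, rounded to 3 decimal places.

CG13297: ΔΔCt = (18.33−19.32) − (20.94−19.57) = -0.99 − 1.37 = -2.36; fold change = 2^2.36 = 5.134
CG32576: ΔΔCt = (29.23−19.32) − (25.44−19.57) = 9.91 − 5.87 = 4.04; fold change = 2^-4.04 = 0.061
CG19364: ΔΔCt = (20.46−19.32) − (23.19−19.57) = 1.14 − 3.62 = -2.48; fold change = 2^2.48 = 5.579
CG23397: ΔΔCt = (23.89−19.32) − (29.00−19.57) = 4.57 − 9.43 = -4.86; fold change = 2^4.86 = 29.041
CG23397 has the largest |ΔΔCt| = 4.86.

29.041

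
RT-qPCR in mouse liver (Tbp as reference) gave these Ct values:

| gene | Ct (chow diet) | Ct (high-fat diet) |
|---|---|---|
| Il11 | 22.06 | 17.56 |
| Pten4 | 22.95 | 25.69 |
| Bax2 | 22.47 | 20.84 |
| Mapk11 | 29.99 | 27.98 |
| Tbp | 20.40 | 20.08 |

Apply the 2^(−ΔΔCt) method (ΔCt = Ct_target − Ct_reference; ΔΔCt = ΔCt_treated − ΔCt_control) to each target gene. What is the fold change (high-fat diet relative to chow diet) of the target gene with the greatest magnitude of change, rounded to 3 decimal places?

Il11: ΔΔCt = (17.56−20.08) − (22.06−20.40) = -2.52 − 1.66 = -4.18; fold change = 2^4.18 = 18.126
Pten4: ΔΔCt = (25.69−20.08) − (22.95−20.40) = 5.61 − 2.55 = 3.06; fold change = 2^-3.06 = 0.120
Bax2: ΔΔCt = (20.84−20.08) − (22.47−20.40) = 0.76 − 2.07 = -1.31; fold change = 2^1.31 = 2.479
Mapk11: ΔΔCt = (27.98−20.08) − (29.99−20.40) = 7.90 − 9.59 = -1.69; fold change = 2^1.69 = 3.227
Il11 has the largest |ΔΔCt| = 4.18.

18.126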